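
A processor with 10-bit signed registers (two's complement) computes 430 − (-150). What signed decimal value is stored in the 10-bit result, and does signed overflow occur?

-444; overflow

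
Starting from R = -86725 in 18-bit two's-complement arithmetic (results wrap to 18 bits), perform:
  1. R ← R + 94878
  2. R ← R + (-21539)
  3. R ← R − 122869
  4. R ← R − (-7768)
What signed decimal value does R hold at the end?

-128487

Start: R = -86725 = 101010110100111011.
R = -86725 + 94878 = 8153 = 000001111111011001
R = 8153 + (-21539) = -13386 = 111100101110110110
R = -13386 − 122869 = -136255; wraps to 125889 = 011110101111000001
R = 125889 − (-7768) = 133657; wraps to -128487 = 100000101000011001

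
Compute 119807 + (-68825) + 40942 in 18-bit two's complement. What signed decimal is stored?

119807 + (-68825) = 50982 (001100011100100110)
50982 + 40942 = 91924 (010110011100010100)

91924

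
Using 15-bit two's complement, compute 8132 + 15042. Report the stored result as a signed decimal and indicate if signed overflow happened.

8132 → 001111111000100
15042 → 011101011000010
  001111111000100
+ 011101011000010
= 101101010000110
Result 101101010000110: MSB = 1 → 23174 − 32768 = -9594.
Both addends are non-negative but the stored result is negative: signed overflow. The true value 8132 + 15042 = 23174 lies outside [-16384, 16383].

-9594; overflow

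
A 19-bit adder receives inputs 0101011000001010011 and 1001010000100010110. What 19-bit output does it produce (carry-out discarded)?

1110101000101101001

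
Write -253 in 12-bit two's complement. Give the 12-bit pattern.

|-253| = 253 = 000011111101 in 12 bits.
Invert the bits: 111100000010. Add 1: 111100000011.

111100000011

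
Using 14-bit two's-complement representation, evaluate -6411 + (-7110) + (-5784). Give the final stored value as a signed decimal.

-6411 + (-7110) = -13521 → wraps to 2863 (00101100101111)
2863 + (-5784) = -2921 (11010010010111)

-2921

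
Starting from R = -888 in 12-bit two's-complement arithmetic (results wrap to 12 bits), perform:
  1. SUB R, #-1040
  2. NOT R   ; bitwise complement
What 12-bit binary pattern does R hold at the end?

Start: R = -888 = 110010001000.
R = -888 − (-1040) = 152 = 000010011000
R = NOT 000010011000 = 111101100111 = -153

111101100111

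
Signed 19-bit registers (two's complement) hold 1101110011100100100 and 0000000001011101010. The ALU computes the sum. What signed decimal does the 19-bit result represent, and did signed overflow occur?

-71154; no overflow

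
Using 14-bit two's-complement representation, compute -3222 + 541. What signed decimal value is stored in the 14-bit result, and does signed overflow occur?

-2681; no overflow

-3222 → 11001101101010
541 → 00001000011101
  11001101101010
+ 00001000011101
= 11010110000111
Result 11010110000111: MSB = 1 → 13703 − 16384 = -2681.
Addends have opposite signs, so signed overflow cannot occur.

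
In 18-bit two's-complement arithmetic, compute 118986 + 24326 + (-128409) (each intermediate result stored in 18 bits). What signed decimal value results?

118986 + 24326 = 143312 → wraps to -118832 (100010111111010000)
-118832 + (-128409) = -247241 → wraps to 14903 (000011101000110111)

14903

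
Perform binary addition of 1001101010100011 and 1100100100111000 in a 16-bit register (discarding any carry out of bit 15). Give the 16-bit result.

0110001111011011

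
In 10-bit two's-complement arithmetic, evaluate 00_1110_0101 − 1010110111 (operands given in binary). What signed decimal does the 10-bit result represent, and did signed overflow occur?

00_1110_0101 → 0011100101 = 229 (signed)
1010110111 = -329 (signed)
Subtract via negate-and-add: invert 1010110111 + 1 = 0101001001 (i.e. 329).
  0011100101
+ 0101001001
= 1000101110
Result 1000101110: MSB = 1 → 558 − 1024 = -466.
Both addends (after negating the subtrahend) are non-negative but the stored result is negative: signed overflow. The true value 229 − (-329) = 558 lies outside [-512, 511].

-466; overflow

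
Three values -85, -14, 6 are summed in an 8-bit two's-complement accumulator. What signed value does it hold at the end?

-93

-85 + (-14) = -99 (10011101)
-99 + 6 = -93 (10100011)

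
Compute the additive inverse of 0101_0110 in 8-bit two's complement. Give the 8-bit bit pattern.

Invert: 10101001. Add 1: 10101010.
Check: 01010110 = 86, 10101010 = -86.

10101010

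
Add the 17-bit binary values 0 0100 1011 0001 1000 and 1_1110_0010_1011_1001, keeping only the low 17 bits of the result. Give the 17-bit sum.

  00100101100011000
+ 11110001010111001
= 00010110111010001  (discard carry-out 1)

00010110111010001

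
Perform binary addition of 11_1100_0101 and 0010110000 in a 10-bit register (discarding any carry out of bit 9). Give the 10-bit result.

0001110101

  1111000101
+ 0010110000
= 0001110101  (discard carry-out 1)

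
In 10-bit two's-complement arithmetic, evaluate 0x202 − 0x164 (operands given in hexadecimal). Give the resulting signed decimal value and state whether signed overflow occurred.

158; overflow

0x202 = 1000000010 = -510 (signed)
0x164 = 0101100100 = 356 (signed)
Subtract via negate-and-add: invert 0101100100 + 1 = 1010011100 (i.e. -356).
  1000000010
+ 1010011100
= 0010011110  (discard carry-out 1)
Result 0010011110: MSB = 0 → value 158.
Both addends (after negating the subtrahend) are negative but the stored result is non-negative: signed overflow. The true value -510 − 356 = -866 lies outside [-512, 511].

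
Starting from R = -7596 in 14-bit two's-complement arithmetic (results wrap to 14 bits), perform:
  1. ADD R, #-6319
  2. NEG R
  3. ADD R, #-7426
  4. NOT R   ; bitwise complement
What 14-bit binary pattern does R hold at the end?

10011010100110

Start: R = -7596 = 10001001010100.
R = -7596 + (-6319) = -13915; wraps to 2469 = 00100110100101
R = −(2469) = -2469 = 11011001011011
R = -2469 + (-7426) = -9895; wraps to 6489 = 01100101011001
R = NOT 01100101011001 = 10011010100110 = -6490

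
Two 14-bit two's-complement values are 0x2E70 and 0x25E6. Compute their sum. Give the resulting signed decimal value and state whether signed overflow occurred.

0x2E70 = 10111001110000 = -4496 (signed)
0x25E6 = 10010111100110 = -6682 (signed)
  10111001110000
+ 10010111100110
= 01010001010110  (discard carry-out 1)
Result 01010001010110: MSB = 0 → value 5206.
Both addends are negative but the stored result is non-negative: signed overflow. The true value -4496 + (-6682) = -11178 lies outside [-8192, 8191].

5206; overflow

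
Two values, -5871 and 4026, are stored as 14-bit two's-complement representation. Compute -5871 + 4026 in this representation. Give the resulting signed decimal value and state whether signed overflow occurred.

-5871 → 10100100010001
4026 → 00111110111010
  10100100010001
+ 00111110111010
= 11100011001011
Result 11100011001011: MSB = 1 → 14539 − 16384 = -1845.
Addends have opposite signs, so signed overflow cannot occur.

-1845; no overflow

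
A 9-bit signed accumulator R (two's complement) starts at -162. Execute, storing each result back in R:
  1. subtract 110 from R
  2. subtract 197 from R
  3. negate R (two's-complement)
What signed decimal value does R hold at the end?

-43

Start: R = -162 = 101011110.
R = -162 − 110 = -272; wraps to 240 = 011110000
R = 240 − 197 = 43 = 000101011
R = −(43) = -43 = 111010101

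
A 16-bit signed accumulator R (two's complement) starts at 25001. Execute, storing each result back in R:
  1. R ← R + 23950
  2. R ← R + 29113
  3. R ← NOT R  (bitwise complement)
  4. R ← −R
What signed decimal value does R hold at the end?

Start: R = 25001 = 0110000110101001.
R = 25001 + 23950 = 48951; wraps to -16585 = 1011111100110111
R = -16585 + 29113 = 12528 = 0011000011110000
R = NOT 0011000011110000 = 1100111100001111 = -12529
R = −(-12529) = 12529 = 0011000011110001

12529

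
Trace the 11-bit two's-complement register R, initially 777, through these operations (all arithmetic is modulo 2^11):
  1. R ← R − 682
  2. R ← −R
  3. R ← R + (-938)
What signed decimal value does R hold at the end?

Start: R = 777 = 01100001001.
R = 777 − 682 = 95 = 00001011111
R = −(95) = -95 = 11110100001
R = -95 + (-938) = -1033; wraps to 1015 = 01111110111

1015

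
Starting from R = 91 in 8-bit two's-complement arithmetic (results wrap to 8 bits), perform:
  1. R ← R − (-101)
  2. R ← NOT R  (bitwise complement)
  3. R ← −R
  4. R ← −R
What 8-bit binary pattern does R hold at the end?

00111111

Start: R = 91 = 01011011.
R = 91 − (-101) = 192; wraps to -64 = 11000000
R = NOT 11000000 = 00111111 = 63
R = −(63) = -63 = 11000001
R = −(-63) = 63 = 00111111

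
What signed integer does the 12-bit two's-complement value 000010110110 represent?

MSB is 0, so the value is non-negative: 000010110110 = 182.

182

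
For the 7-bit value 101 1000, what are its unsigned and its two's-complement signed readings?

unsigned = 88, signed = -40

Unsigned: 1011000 = 88.
Signed: MSB=1 → 88 − 128 = -40.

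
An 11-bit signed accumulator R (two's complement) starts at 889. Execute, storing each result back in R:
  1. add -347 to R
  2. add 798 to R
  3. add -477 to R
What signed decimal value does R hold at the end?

863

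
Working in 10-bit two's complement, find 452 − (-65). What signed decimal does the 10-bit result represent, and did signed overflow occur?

452 → 0111000100
-65 → 1110111111
Subtract via negate-and-add: invert 1110111111 + 1 = 0001000001 (i.e. 65).
  0111000100
+ 0001000001
= 1000000101
Result 1000000101: MSB = 1 → 517 − 1024 = -507.
Both addends (after negating the subtrahend) are non-negative but the stored result is negative: signed overflow. The true value 452 − (-65) = 517 lies outside [-512, 511].

-507; overflow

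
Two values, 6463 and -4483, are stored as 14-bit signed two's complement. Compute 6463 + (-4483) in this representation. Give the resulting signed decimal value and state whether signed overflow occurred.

1980; no overflow

6463 → 01100100111111
-4483 → 10111001111101
  01100100111111
+ 10111001111101
= 00011110111100  (discard carry-out 1)
Result 00011110111100: MSB = 0 → value 1980.
Addends have opposite signs, so signed overflow cannot occur.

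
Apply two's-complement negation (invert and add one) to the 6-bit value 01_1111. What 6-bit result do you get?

Invert: 100000. Add 1: 100001.

100001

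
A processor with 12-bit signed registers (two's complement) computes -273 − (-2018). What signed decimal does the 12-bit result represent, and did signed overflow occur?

1745; no overflow

-273 → 111011101111
-2018 → 100000011110
Subtract via negate-and-add: invert 100000011110 + 1 = 011111100010 (i.e. 2018).
  111011101111
+ 011111100010
= 011011010001  (discard carry-out 1)
Result 011011010001: MSB = 0 → value 1745.
Addends (after negating the subtrahend) have opposite signs, so signed overflow cannot occur.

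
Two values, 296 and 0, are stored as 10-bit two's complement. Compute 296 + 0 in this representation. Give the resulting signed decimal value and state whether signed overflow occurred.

296 → 0100101000
0 → 0000000000
  0100101000
+ 0000000000
= 0100101000
Result 0100101000: MSB = 0 → value 296.
Both addends are non-negative and so is the stored result: no signed overflow.

296; no overflow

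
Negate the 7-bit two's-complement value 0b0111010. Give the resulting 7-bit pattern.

Invert: 1000101. Add 1: 1000110.
Check: 0111010 = 58, 1000110 = -58.

1000110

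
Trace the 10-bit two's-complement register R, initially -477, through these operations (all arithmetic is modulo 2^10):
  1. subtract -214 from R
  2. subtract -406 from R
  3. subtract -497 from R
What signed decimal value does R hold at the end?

Start: R = -477 = 1000100011.
R = -477 − (-214) = -263 = 1011111001
R = -263 − (-406) = 143 = 0010001111
R = 143 − (-497) = 640; wraps to -384 = 1010000000

-384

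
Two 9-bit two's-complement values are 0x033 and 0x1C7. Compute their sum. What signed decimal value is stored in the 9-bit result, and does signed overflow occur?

-6; no overflow

0x033 = 000110011 = 51 (signed)
0x1C7 = 111000111 = -57 (signed)
  000110011
+ 111000111
= 111111010
Result 111111010: MSB = 1 → 506 − 512 = -6.
Addends have opposite signs, so signed overflow cannot occur.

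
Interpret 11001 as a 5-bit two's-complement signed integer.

MSB is 1, so the value is negative.
Unsigned reading: 25. Subtract 2^5 = 32: 25 − 32 = -7.

-7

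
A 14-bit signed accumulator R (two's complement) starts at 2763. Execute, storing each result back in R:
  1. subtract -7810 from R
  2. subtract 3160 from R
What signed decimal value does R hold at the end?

Start: R = 2763 = 00101011001011.
R = 2763 − (-7810) = 10573; wraps to -5811 = 10100101001101
R = -5811 − 3160 = -8971; wraps to 7413 = 01110011110101

7413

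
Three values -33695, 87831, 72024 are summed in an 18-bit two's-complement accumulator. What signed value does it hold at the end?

-33695 + 87831 = 54136 (001101001101111000)
54136 + 72024 = 126160 (011110110011010000)

126160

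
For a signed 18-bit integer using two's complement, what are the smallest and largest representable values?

Minimum: −2^17 = -131072.
Maximum: 2^17 − 1 = 131071.

min = -131072, max = 131071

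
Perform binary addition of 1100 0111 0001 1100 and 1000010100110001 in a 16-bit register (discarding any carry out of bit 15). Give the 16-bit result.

0100110001001101

  1100011100011100
+ 1000010100110001
= 0100110001001101  (discard carry-out 1)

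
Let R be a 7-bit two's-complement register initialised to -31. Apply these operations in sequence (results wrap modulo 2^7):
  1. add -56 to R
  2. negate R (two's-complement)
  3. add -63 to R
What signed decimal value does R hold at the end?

24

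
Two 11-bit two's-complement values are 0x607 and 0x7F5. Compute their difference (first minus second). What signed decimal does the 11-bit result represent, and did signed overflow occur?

0x607 = 11000000111 = -505 (signed)
0x7F5 = 11111110101 = -11 (signed)
Subtract via negate-and-add: invert 11111110101 + 1 = 00000001011 (i.e. 11).
  11000000111
+ 00000001011
= 11000010010
Result 11000010010: MSB = 1 → 1554 − 2048 = -494.
Addends (after negating the subtrahend) have opposite signs, so signed overflow cannot occur.

-494; no overflow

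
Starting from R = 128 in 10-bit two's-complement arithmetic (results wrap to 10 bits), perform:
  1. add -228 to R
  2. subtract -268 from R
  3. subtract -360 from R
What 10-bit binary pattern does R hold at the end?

1000010000

Start: R = 128 = 0010000000.
R = 128 + (-228) = -100 = 1110011100
R = -100 − (-268) = 168 = 0010101000
R = 168 − (-360) = 528; wraps to -496 = 1000010000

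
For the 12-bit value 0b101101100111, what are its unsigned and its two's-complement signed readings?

unsigned = 2919, signed = -1177

Unsigned: 101101100111 = 2919.
Signed: MSB=1 → 2919 − 4096 = -1177.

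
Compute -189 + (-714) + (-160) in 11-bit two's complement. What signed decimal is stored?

985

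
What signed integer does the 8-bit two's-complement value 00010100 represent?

MSB is 0, so the value is non-negative: 00010100 = 20.

20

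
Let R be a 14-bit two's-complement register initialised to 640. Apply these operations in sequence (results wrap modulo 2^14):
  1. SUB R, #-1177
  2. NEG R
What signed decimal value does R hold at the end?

-1817

Start: R = 640 = 00001010000000.
R = 640 − (-1177) = 1817 = 00011100011001
R = −(1817) = -1817 = 11100011100111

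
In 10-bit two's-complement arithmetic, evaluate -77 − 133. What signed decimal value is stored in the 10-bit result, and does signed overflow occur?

-77 → 1110110011
133 → 0010000101
Subtract via negate-and-add: invert 0010000101 + 1 = 1101111011 (i.e. -133).
  1110110011
+ 1101111011
= 1100101110  (discard carry-out 1)
Result 1100101110: MSB = 1 → 814 − 1024 = -210.
Both addends (after negating the subtrahend) are negative and so is the stored result: no signed overflow.

-210; no overflow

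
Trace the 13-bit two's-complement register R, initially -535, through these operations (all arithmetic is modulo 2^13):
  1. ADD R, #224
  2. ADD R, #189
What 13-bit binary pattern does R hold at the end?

Start: R = -535 = 1110111101001.
R = -535 + 224 = -311 = 1111011001001
R = -311 + 189 = -122 = 1111110000110

1111110000110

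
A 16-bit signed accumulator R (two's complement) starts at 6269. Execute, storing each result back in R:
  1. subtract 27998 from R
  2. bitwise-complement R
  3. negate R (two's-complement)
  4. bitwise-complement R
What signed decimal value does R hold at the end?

21727

Start: R = 6269 = 0001100001111101.
R = 6269 − 27998 = -21729 = 1010101100011111
R = NOT 1010101100011111 = 0101010011100000 = 21728
R = −(21728) = -21728 = 1010101100100000
R = NOT 1010101100100000 = 0101010011011111 = 21727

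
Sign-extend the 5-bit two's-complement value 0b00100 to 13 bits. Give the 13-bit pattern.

0000000000100

MSB of 00100 is 0; replicate it into the new high bits.
00000000|00100 → 0000000000100 (still 4).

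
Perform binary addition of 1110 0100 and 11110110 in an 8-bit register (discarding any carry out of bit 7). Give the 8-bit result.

11011010

  11100100
+ 11110110
= 11011010  (discard carry-out 1)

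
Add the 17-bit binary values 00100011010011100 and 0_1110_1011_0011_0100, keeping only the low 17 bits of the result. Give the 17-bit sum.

10011000111010000

  00100011010011100
+ 01110101100110100
= 10011000111010000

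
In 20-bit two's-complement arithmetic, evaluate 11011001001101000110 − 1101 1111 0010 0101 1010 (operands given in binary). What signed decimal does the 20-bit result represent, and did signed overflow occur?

-24340; no overflow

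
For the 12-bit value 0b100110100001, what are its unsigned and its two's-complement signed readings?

Unsigned: 100110100001 = 2465.
Signed: MSB=1 → 2465 − 4096 = -1631.

unsigned = 2465, signed = -1631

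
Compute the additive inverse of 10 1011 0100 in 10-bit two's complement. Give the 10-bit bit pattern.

0101001100

Invert: 0101001011. Add 1: 0101001100.
Check: 1010110100 = -332, 0101001100 = 332.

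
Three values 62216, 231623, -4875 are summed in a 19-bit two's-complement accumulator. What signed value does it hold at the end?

-235324

62216 + 231623 = 293839 → wraps to -230449 (1000111101111001111)
-230449 + (-4875) = -235324 (1000110100011000100)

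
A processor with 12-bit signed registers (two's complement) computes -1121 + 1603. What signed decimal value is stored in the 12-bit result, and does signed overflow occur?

482; no overflow

-1121 → 101110011111
1603 → 011001000011
  101110011111
+ 011001000011
= 000111100010  (discard carry-out 1)
Result 000111100010: MSB = 0 → value 482.
Addends have opposite signs, so signed overflow cannot occur.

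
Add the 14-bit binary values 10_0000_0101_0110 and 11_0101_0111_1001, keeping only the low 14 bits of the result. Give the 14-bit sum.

  10000001010110
+ 11010101111001
= 01010111001111  (discard carry-out 1)

01010111001111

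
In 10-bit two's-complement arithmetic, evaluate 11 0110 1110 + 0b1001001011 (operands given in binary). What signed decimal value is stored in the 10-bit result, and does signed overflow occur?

441; overflow

11 0110 1110 → 1101101110 = -146 (signed)
0b1001001011 → 1001001011 = -437 (signed)
  1101101110
+ 1001001011
= 0110111001  (discard carry-out 1)
Result 0110111001: MSB = 0 → value 441.
Both addends are negative but the stored result is non-negative: signed overflow. The true value -146 + (-437) = -583 lies outside [-512, 511].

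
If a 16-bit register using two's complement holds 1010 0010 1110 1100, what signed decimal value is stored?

-23828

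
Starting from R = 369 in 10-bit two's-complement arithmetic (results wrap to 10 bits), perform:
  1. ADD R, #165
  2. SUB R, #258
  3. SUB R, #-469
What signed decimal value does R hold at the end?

Start: R = 369 = 0101110001.
R = 369 + 165 = 534; wraps to -490 = 1000010110
R = -490 − 258 = -748; wraps to 276 = 0100010100
R = 276 − (-469) = 745; wraps to -279 = 1011101001

-279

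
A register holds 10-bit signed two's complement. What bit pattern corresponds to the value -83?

1110101101

|-83| = 83 = 0001010011 in 10 bits.
Invert the bits: 1110101100. Add 1: 1110101101.
Check: 1110101101 reads as 941 − 1024 = -83.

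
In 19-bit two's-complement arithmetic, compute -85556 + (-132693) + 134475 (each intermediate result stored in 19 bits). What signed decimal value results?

-85556 + (-132693) = -218249 (1001010101101110111)
-218249 + 134475 = -83774 (1101011100011000010)

-83774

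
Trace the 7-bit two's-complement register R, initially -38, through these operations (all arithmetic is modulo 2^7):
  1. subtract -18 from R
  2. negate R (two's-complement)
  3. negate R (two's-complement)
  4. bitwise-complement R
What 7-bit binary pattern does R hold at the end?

Start: R = -38 = 1011010.
R = -38 − (-18) = -20 = 1101100
R = −(-20) = 20 = 0010100
R = −(20) = -20 = 1101100
R = NOT 1101100 = 0010011 = 19

0010011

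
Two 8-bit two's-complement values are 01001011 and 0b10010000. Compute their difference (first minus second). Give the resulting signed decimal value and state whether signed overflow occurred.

-69; overflow

01001011 = 75 (signed)
0b10010000 → 10010000 = -112 (signed)
Subtract via negate-and-add: invert 10010000 + 1 = 01110000 (i.e. 112).
  01001011
+ 01110000
= 10111011
Result 10111011: MSB = 1 → 187 − 256 = -69.
Both addends (after negating the subtrahend) are non-negative but the stored result is negative: signed overflow. The true value 75 − (-112) = 187 lies outside [-128, 127].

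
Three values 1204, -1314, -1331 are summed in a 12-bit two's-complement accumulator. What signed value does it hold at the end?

1204 + (-1314) = -110 (111110010010)
-110 + (-1331) = -1441 (101001011111)

-1441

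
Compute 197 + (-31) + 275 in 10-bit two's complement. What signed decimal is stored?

441

197 + (-31) = 166 (0010100110)
166 + 275 = 441 (0110111001)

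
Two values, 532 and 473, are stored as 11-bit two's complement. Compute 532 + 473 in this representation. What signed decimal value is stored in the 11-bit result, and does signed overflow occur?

1005; no overflow

532 → 01000010100
473 → 00111011001
  01000010100
+ 00111011001
= 01111101101
Result 01111101101: MSB = 0 → value 1005.
Both addends are non-negative and so is the stored result: no signed overflow.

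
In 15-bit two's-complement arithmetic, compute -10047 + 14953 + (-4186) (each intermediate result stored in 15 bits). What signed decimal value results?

720

-10047 + 14953 = 4906 (001001100101010)
4906 + (-4186) = 720 (000001011010000)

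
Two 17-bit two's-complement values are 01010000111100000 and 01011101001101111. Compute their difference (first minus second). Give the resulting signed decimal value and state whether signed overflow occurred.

-6287; no overflow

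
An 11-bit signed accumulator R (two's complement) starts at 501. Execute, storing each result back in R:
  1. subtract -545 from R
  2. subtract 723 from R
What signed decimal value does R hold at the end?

Start: R = 501 = 00111110101.
R = 501 − (-545) = 1046; wraps to -1002 = 10000010110
R = -1002 − 723 = -1725; wraps to 323 = 00101000011

323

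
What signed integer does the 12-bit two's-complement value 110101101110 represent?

-658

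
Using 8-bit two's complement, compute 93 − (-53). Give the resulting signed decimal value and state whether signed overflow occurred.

93 → 01011101
-53 → 11001011
Subtract via negate-and-add: invert 11001011 + 1 = 00110101 (i.e. 53).
  01011101
+ 00110101
= 10010010
Result 10010010: MSB = 1 → 146 − 256 = -110.
Both addends (after negating the subtrahend) are non-negative but the stored result is negative: signed overflow. The true value 93 − (-53) = 146 lies outside [-128, 127].

-110; overflow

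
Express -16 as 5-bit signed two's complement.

|-16| = 16 = 10000 in 5 bits.
Invert the bits: 01111. Add 1: 10000.
Check: 10000 reads as 16 − 32 = -16.

10000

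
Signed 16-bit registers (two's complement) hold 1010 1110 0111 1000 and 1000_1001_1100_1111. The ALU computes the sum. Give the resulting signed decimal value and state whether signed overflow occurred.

1010 1110 0111 1000 → 1010111001111000 = -20872 (signed)
1000_1001_1100_1111 → 1000100111001111 = -30257 (signed)
  1010111001111000
+ 1000100111001111
= 0011100001000111  (discard carry-out 1)
Result 0011100001000111: MSB = 0 → value 14407.
Both addends are negative but the stored result is non-negative: signed overflow. The true value -20872 + (-30257) = -51129 lies outside [-32768, 32767].

14407; overflow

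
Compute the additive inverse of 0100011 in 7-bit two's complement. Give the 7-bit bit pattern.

Invert: 1011100. Add 1: 1011101.

1011101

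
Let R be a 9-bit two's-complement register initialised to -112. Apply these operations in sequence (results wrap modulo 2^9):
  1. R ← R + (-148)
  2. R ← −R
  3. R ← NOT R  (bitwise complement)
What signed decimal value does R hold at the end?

Start: R = -112 = 110010000.
R = -112 + (-148) = -260; wraps to 252 = 011111100
R = −(252) = -252 = 100000100
R = NOT 100000100 = 011111011 = 251

251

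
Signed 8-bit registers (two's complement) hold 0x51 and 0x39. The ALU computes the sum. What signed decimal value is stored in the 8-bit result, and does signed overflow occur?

0x51 = 01010001 = 81 (signed)
0x39 = 00111001 = 57 (signed)
  01010001
+ 00111001
= 10001010
Result 10001010: MSB = 1 → 138 − 256 = -118.
Both addends are non-negative but the stored result is negative: signed overflow. The true value 81 + 57 = 138 lies outside [-128, 127].

-118; overflow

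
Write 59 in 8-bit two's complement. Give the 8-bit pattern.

00111011

59 is non-negative, so write it directly in 8 bits: 00111011.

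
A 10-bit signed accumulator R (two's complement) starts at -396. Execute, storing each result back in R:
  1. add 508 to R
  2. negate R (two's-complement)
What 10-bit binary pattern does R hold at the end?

Start: R = -396 = 1001110100.
R = -396 + 508 = 112 = 0001110000
R = −(112) = -112 = 1110010000

1110010000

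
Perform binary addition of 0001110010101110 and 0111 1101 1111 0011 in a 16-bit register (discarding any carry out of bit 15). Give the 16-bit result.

  0001110010101110
+ 0111110111110011
= 1001101010100001

1001101010100001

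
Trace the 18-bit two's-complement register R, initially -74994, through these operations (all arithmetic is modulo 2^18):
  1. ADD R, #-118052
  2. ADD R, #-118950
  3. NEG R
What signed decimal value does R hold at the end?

Start: R = -74994 = 101101101100001110.
R = -74994 + (-118052) = -193046; wraps to 69098 = 010000110111101010
R = 69098 + (-118950) = -49852 = 110011110101000100
R = −(-49852) = 49852 = 001100001010111100

49852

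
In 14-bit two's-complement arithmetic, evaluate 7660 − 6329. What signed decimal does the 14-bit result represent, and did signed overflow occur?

1331; no overflow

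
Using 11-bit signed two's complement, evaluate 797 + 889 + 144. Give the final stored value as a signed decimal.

-218

797 + 889 = 1686 → wraps to -362 (11010010110)
-362 + 144 = -218 (11100100110)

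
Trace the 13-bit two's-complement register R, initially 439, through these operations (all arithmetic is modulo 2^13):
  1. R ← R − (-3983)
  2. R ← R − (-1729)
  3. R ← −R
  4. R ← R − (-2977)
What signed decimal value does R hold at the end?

-3174

Start: R = 439 = 0000110110111.
R = 439 − (-3983) = 4422; wraps to -3770 = 1000101000110
R = -3770 − (-1729) = -2041 = 1100000000111
R = −(-2041) = 2041 = 0011111111001
R = 2041 − (-2977) = 5018; wraps to -3174 = 1001110011010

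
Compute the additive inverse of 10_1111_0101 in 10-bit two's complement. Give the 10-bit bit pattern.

0100001011

Invert: 0100001010. Add 1: 0100001011.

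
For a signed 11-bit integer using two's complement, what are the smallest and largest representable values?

min = -1024, max = 1023

Minimum: −2^10 = -1024.
Maximum: 2^10 − 1 = 1023.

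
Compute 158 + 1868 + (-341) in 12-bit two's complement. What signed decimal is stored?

1685

158 + 1868 = 2026 (011111101010)
2026 + (-341) = 1685 (011010010101)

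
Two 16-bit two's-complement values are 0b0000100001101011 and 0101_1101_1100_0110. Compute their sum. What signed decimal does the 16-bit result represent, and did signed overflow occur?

0b0000100001101011 → 0000100001101011 = 2155 (signed)
0101_1101_1100_0110 → 0101110111000110 = 24006 (signed)
  0000100001101011
+ 0101110111000110
= 0110011000110001
Result 0110011000110001: MSB = 0 → value 26161.
Both addends are non-negative and so is the stored result: no signed overflow.

26161; no overflow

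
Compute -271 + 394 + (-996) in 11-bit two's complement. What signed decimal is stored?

-873

-271 + 394 = 123 (00001111011)
123 + (-996) = -873 (10010010111)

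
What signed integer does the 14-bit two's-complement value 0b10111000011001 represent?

-4583

MSB is 1, so the value is negative.
Unsigned reading: 11801. Subtract 2^14 = 16384: 11801 − 16384 = -4583.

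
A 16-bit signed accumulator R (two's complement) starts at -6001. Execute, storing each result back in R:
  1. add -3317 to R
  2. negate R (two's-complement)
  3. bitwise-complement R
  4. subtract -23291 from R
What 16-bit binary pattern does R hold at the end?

Start: R = -6001 = 1110100010001111.
R = -6001 + (-3317) = -9318 = 1101101110011010
R = −(-9318) = 9318 = 0010010001100110
R = NOT 0010010001100110 = 1101101110011001 = -9319
R = -9319 − (-23291) = 13972 = 0011011010010100

0011011010010100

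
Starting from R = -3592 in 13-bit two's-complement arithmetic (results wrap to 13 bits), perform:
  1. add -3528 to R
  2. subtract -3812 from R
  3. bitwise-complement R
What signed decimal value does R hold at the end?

3307

Start: R = -3592 = 1000111111000.
R = -3592 + (-3528) = -7120; wraps to 1072 = 0010000110000
R = 1072 − (-3812) = 4884; wraps to -3308 = 1001100010100
R = NOT 1001100010100 = 0110011101011 = 3307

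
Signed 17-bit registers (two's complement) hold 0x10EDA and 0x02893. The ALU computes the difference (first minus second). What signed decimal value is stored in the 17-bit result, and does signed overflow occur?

58951; overflow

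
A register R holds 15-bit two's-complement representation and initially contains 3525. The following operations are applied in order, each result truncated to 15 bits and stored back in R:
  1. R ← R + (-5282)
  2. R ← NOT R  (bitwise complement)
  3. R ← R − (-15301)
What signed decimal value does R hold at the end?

-15711

Start: R = 3525 = 000110111000101.
R = 3525 + (-5282) = -1757 = 111100100100011
R = NOT 111100100100011 = 000011011011100 = 1756
R = 1756 − (-15301) = 17057; wraps to -15711 = 100001010100001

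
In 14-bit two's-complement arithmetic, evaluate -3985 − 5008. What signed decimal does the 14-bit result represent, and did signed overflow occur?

-3985 → 11000001101111
5008 → 01001110010000
Subtract via negate-and-add: invert 01001110010000 + 1 = 10110001110000 (i.e. -5008).
  11000001101111
+ 10110001110000
= 01110011011111  (discard carry-out 1)
Result 01110011011111: MSB = 0 → value 7391.
Both addends (after negating the subtrahend) are negative but the stored result is non-negative: signed overflow. The true value -3985 − 5008 = -8993 lies outside [-8192, 8191].

7391; overflow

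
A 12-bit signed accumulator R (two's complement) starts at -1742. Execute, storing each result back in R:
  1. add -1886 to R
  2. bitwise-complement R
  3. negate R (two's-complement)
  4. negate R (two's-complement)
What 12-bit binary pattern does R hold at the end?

111000101011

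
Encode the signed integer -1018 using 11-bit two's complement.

|-1018| = 1018 = 01111111010 in 11 bits.
Invert the bits: 10000000101. Add 1: 10000000110.
Check: 10000000110 reads as 1030 − 2048 = -1018.

10000000110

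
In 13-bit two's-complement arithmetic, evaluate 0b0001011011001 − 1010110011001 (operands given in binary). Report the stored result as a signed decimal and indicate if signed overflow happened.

3392; no overflow

0b0001011011001 → 0001011011001 = 729 (signed)
1010110011001 = -2663 (signed)
Subtract via negate-and-add: invert 1010110011001 + 1 = 0101001100111 (i.e. 2663).
  0001011011001
+ 0101001100111
= 0110101000000
Result 0110101000000: MSB = 0 → value 3392.
Both addends (after negating the subtrahend) are non-negative and so is the stored result: no signed overflow.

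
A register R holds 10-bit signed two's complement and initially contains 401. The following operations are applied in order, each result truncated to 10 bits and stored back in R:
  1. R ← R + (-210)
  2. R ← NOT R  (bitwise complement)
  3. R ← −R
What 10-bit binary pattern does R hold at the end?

Start: R = 401 = 0110010001.
R = 401 + (-210) = 191 = 0010111111
R = NOT 0010111111 = 1101000000 = -192
R = −(-192) = 192 = 0011000000

0011000000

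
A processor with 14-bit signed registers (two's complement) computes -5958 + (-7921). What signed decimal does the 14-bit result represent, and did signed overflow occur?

2505; overflow

-5958 → 10100010111010
-7921 → 10000100001111
  10100010111010
+ 10000100001111
= 00100111001001  (discard carry-out 1)
Result 00100111001001: MSB = 0 → value 2505.
Both addends are negative but the stored result is non-negative: signed overflow. The true value -5958 + (-7921) = -13879 lies outside [-8192, 8191].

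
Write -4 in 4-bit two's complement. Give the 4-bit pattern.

1100

|-4| = 4 = 0100 in 4 bits.
Invert the bits: 1011. Add 1: 1100.
Check: 1100 reads as 12 − 16 = -4.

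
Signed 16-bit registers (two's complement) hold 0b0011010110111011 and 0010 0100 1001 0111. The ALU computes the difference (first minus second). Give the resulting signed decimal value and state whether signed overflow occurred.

4388; no overflow

0b0011010110111011 → 0011010110111011 = 13755 (signed)
0010 0100 1001 0111 → 0010010010010111 = 9367 (signed)
Subtract via negate-and-add: invert 0010010010010111 + 1 = 1101101101101001 (i.e. -9367).
  0011010110111011
+ 1101101101101001
= 0001000100100100  (discard carry-out 1)
Result 0001000100100100: MSB = 0 → value 4388.
Addends (after negating the subtrahend) have opposite signs, so signed overflow cannot occur.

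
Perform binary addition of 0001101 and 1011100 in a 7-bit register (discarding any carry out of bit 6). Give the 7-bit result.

  0001101
+ 1011100
= 1101001

1101001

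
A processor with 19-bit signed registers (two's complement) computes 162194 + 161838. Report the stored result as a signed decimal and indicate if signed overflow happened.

162194 → 0100111100110010010
161838 → 0100111100000101110
  0100111100110010010
+ 0100111100000101110
= 1001111000111000000
Result 1001111000111000000: MSB = 1 → 324032 − 524288 = -200256.
Both addends are non-negative but the stored result is negative: signed overflow. The true value 162194 + 161838 = 324032 lies outside [-262144, 262143].

-200256; overflow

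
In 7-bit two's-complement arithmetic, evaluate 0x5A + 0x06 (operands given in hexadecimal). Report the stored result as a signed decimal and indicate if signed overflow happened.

-32; no overflow

0x5A = 1011010 = -38 (signed)
0x06 = 0000110 = 6 (signed)
  1011010
+ 0000110
= 1100000
Result 1100000: MSB = 1 → 96 − 128 = -32.
Addends have opposite signs, so signed overflow cannot occur.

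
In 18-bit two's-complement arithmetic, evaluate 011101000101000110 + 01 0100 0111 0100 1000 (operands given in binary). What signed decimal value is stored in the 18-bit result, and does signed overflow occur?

011101000101000110 = 119110 (signed)
01 0100 0111 0100 1000 → 010100011101001000 = 83784 (signed)
  011101000101000110
+ 010100011101001000
= 110001100010001110
Result 110001100010001110: MSB = 1 → 202894 − 262144 = -59250.
Both addends are non-negative but the stored result is negative: signed overflow. The true value 119110 + 83784 = 202894 lies outside [-131072, 131071].

-59250; overflow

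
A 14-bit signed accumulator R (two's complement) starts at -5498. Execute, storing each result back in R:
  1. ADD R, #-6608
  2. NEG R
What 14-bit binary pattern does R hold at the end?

Start: R = -5498 = 10101010000110.
R = -5498 + (-6608) = -12106; wraps to 4278 = 01000010110110
R = −(4278) = -4278 = 10111101001010

10111101001010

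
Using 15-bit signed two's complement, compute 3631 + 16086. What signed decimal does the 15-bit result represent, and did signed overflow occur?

-13051; overflow

3631 → 000111000101111
16086 → 011111011010110
  000111000101111
+ 011111011010110
= 100110100000101
Result 100110100000101: MSB = 1 → 19717 − 32768 = -13051.
Both addends are non-negative but the stored result is negative: signed overflow. The true value 3631 + 16086 = 19717 lies outside [-16384, 16383].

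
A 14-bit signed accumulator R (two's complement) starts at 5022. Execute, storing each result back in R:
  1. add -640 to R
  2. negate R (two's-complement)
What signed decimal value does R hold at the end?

-4382

Start: R = 5022 = 01001110011110.
R = 5022 + (-640) = 4382 = 01000100011110
R = −(4382) = -4382 = 10111011100010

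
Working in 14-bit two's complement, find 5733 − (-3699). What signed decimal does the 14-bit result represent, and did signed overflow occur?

-6952; overflow

5733 → 01011001100101
-3699 → 11000110001101
Subtract via negate-and-add: invert 11000110001101 + 1 = 00111001110011 (i.e. 3699).
  01011001100101
+ 00111001110011
= 10010011011000
Result 10010011011000: MSB = 1 → 9432 − 16384 = -6952.
Both addends (after negating the subtrahend) are non-negative but the stored result is negative: signed overflow. The true value 5733 − (-3699) = 9432 lies outside [-8192, 8191].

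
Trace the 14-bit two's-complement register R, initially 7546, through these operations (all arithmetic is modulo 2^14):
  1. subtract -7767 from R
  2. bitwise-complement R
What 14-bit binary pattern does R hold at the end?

00010000101110

Start: R = 7546 = 01110101111010.
R = 7546 − (-7767) = 15313; wraps to -1071 = 11101111010001
R = NOT 11101111010001 = 00010000101110 = 1070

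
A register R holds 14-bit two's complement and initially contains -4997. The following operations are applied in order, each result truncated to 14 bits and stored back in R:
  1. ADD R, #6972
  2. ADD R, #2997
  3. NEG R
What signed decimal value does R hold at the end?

-4972

Start: R = -4997 = 10110001111011.
R = -4997 + 6972 = 1975 = 00011110110111
R = 1975 + 2997 = 4972 = 01001101101100
R = −(4972) = -4972 = 10110010010100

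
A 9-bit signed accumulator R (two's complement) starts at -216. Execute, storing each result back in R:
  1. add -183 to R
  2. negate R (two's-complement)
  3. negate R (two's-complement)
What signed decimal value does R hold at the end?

113

Start: R = -216 = 100101000.
R = -216 + (-183) = -399; wraps to 113 = 001110001
R = −(113) = -113 = 110001111
R = −(-113) = 113 = 001110001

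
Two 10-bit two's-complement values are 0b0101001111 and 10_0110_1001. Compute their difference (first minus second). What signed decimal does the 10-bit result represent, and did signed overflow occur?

-282; overflow

0b0101001111 → 0101001111 = 335 (signed)
10_0110_1001 → 1001101001 = -407 (signed)
Subtract via negate-and-add: invert 1001101001 + 1 = 0110010111 (i.e. 407).
  0101001111
+ 0110010111
= 1011100110
Result 1011100110: MSB = 1 → 742 − 1024 = -282.
Both addends (after negating the subtrahend) are non-negative but the stored result is negative: signed overflow. The true value 335 − (-407) = 742 lies outside [-512, 511].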